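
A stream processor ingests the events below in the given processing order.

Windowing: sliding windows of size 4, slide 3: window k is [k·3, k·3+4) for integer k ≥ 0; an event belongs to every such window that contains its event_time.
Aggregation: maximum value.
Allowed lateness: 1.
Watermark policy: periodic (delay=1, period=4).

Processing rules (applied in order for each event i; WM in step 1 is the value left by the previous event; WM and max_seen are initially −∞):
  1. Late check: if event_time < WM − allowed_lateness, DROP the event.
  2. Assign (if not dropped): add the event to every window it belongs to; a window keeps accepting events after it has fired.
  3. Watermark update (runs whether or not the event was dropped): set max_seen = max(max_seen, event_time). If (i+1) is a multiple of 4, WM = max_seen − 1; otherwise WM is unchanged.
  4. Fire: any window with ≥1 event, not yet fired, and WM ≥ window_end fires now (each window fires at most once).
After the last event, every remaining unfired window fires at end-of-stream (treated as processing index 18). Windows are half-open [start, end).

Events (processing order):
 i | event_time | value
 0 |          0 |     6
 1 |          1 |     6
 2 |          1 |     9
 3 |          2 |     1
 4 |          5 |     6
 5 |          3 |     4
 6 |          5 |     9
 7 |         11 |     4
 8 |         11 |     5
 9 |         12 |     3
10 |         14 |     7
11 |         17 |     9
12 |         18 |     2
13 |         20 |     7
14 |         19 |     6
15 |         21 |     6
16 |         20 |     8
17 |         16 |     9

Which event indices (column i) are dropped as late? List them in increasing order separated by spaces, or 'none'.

i=0 t=0 v=6: → [0,4); WM=−∞
i=1 t=1 v=6: → [0,4); WM=−∞
i=2 t=1 v=9: → [0,4); WM=−∞
i=3 t=2 v=1: → [0,4); WM=1
i=4 t=5 v=6: → [3,7); WM=1
i=5 t=3 v=4: → [3,7),[0,4); WM=1
i=6 t=5 v=9: → [3,7); WM=1
i=7 t=11 v=4: → [9,13); WM=10; [0,4) fires=9 [3,7) fires=9
i=8 t=11 v=5: → [9,13); WM=10
i=9 t=12 v=3: → [12,16),[9,13); WM=10
i=10 t=14 v=7: → [12,16); WM=10
i=11 t=17 v=9: → [15,19); WM=16; [9,13) fires=5 [12,16) fires=7
i=12 t=18 v=2: → [18,22),[15,19); WM=16
i=13 t=20 v=7: → [18,22); WM=16
i=14 t=19 v=6: → [18,22); WM=16
i=15 t=21 v=6: → [21,25),[18,22); WM=20; [15,19) fires=9
i=16 t=20 v=8: → [18,22); WM=20
i=17 t=16 v=9: DROP (t<20-1); WM=20

17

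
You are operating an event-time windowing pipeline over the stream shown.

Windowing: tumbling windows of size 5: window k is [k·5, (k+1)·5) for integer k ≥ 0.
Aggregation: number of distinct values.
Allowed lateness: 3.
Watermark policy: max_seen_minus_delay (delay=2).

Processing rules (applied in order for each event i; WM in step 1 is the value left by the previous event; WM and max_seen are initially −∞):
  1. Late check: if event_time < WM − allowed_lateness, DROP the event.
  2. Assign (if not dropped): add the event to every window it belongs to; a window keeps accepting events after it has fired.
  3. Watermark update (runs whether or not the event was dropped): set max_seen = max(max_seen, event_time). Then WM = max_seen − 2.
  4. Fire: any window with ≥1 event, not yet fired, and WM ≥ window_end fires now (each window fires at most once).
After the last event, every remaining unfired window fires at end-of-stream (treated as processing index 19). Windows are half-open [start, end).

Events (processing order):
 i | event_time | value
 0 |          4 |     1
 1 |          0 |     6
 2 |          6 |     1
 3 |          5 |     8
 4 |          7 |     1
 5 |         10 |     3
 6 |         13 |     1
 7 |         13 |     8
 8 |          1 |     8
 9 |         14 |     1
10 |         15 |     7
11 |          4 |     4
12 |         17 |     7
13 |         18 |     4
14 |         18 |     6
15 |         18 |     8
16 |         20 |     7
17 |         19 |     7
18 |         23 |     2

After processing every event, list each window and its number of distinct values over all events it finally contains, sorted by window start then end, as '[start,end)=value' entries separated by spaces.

i=0 t=4 v=1: → [0,5); WM=2
i=1 t=0 v=6: → [0,5); WM=2
i=2 t=6 v=1: → [5,10); WM=4
i=3 t=5 v=8: → [5,10); WM=4
i=4 t=7 v=1: → [5,10); WM=5; [0,5) fires=2
i=5 t=10 v=3: → [10,15); WM=8
i=6 t=13 v=1: → [10,15); WM=11; [5,10) fires=2
i=7 t=13 v=8: → [10,15); WM=11
i=8 t=1 v=8: DROP (t<11-3); WM=11
i=9 t=14 v=1: → [10,15); WM=12
i=10 t=15 v=7: → [15,20); WM=13
i=11 t=4 v=4: DROP (t<13-3); WM=13
i=12 t=17 v=7: → [15,20); WM=15; [10,15) fires=3
i=13 t=18 v=4: → [15,20); WM=16
i=14 t=18 v=6: → [15,20); WM=16
i=15 t=18 v=8: → [15,20); WM=16
i=16 t=20 v=7: → [20,25); WM=18
i=17 t=19 v=7: → [15,20); WM=18
i=18 t=23 v=2: → [20,25); WM=21; [15,20) fires=4

[0,5)=2 [5,10)=2 [10,15)=3 [15,20)=4 [20,25)=2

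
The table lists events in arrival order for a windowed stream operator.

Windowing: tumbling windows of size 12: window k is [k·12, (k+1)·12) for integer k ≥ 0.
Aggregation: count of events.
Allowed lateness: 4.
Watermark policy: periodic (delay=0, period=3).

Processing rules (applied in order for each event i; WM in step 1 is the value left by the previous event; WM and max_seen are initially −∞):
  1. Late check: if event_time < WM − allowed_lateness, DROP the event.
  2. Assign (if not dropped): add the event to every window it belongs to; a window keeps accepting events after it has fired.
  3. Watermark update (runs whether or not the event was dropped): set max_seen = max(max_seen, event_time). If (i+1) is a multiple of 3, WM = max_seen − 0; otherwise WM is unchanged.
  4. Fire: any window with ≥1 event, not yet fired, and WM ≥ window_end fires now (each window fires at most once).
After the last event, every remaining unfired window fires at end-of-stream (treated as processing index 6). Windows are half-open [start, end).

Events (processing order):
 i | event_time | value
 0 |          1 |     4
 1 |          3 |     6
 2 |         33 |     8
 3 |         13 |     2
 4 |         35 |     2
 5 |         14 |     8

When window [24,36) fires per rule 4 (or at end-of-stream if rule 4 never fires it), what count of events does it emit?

i=0 t=1 v=4: → [0,12); WM=−∞
i=1 t=3 v=6: → [0,12); WM=−∞
i=2 t=33 v=8: → [24,36); WM=33; [0,12) fires=2
i=3 t=13 v=2: DROP (t<33-4); WM=33
i=4 t=35 v=2: → [24,36); WM=33
i=5 t=14 v=8: DROP (t<33-4); WM=35

2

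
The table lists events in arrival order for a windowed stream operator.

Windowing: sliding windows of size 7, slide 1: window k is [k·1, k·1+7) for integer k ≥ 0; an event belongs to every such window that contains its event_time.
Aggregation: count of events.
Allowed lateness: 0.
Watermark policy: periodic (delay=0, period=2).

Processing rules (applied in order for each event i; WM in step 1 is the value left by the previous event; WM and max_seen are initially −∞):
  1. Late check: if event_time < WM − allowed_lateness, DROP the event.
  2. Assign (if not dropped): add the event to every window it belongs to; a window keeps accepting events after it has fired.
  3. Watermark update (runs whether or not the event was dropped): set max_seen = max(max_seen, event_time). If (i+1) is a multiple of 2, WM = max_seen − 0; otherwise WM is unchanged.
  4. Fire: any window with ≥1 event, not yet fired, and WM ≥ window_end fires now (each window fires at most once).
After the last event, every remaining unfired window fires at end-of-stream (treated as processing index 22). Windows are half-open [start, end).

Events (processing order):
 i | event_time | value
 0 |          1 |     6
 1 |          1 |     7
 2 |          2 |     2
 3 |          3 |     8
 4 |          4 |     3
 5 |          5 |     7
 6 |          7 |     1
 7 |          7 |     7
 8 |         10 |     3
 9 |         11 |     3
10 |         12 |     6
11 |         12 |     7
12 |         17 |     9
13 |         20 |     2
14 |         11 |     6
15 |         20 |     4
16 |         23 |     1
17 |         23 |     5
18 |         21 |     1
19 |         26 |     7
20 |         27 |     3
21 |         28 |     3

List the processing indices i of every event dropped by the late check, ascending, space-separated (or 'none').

14 18

i=0 t=1 v=6: → [1,8),[0,7); WM=−∞
i=1 t=1 v=7: → [1,8),[0,7); WM=1
i=2 t=2 v=2: → [2,9),[1,8),[0,7); WM=1
i=3 t=3 v=8: → [3,10),[2,9),[1,8),[0,7); WM=3
i=4 t=4 v=3: → [4,11),[3,10),[2,9),[1,8),[0,7); WM=3
i=5 t=5 v=7: → [5,12),[4,11),[3,10),[2,9),[1,8),[0,7); WM=5
i=6 t=7 v=1: → [7,14),[6,13),[5,12),[4,11),[3,10),[2,9),[1,8); WM=5
i=7 t=7 v=7: → [7,14),[6,13),[5,12),[4,11),[3,10),[2,9),[1,8); WM=7; [0,7) fires=6
i=8 t=10 v=3: → [10,17),[9,16),[8,15),[7,14),[6,13),[5,12),[4,11); WM=7
i=9 t=11 v=3: → [11,18),[10,17),[9,16),[8,15),[7,14),[6,13),[5,12); WM=11; [1,8) fires=8 [2,9) fires=6 [3,10) fires=5 [4,11) fires=5
i=10 t=12 v=6: → [12,19),[11,18),[10,17),[9,16),[8,15),[7,14),[6,13); WM=11
i=11 t=12 v=7: → [12,19),[11,18),[10,17),[9,16),[8,15),[7,14),[6,13); WM=12; [5,12) fires=5
i=12 t=17 v=9: → [17,24),[16,23),[15,22),[14,21),[13,20),[12,19),[11,18); WM=12
i=13 t=20 v=2: → [20,27),[19,26),[18,25),[17,24),[16,23),[15,22),[14,21); WM=20; [6,13) fires=6 [7,14) fires=6 [8,15) fires=4 [9,16) fires=4 [10,17) fires=4 [11,18) fires=4 [12,19) fires=3 [13,20) fires=1
i=14 t=11 v=6: DROP (t<20-0); WM=20
i=15 t=20 v=4: → [20,27),[19,26),[18,25),[17,24),[16,23),[15,22),[14,21); WM=20
i=16 t=23 v=1: → [23,30),[22,29),[21,28),[20,27),[19,26),[18,25),[17,24); WM=20
i=17 t=23 v=5: → [23,30),[22,29),[21,28),[20,27),[19,26),[18,25),[17,24); WM=23; [14,21) fires=3 [15,22) fires=3 [16,23) fires=3
i=18 t=21 v=1: DROP (t<23-0); WM=23
i=19 t=26 v=7: → [26,33),[25,32),[24,31),[23,30),[22,29),[21,28),[20,27); WM=26; [17,24) fires=5 [18,25) fires=4 [19,26) fires=4
i=20 t=27 v=3: → [27,34),[26,33),[25,32),[24,31),[23,30),[22,29),[21,28); WM=26
i=21 t=28 v=3: → [28,35),[27,34),[26,33),[25,32),[24,31),[23,30),[22,29); WM=28; [20,27) fires=5 [21,28) fires=4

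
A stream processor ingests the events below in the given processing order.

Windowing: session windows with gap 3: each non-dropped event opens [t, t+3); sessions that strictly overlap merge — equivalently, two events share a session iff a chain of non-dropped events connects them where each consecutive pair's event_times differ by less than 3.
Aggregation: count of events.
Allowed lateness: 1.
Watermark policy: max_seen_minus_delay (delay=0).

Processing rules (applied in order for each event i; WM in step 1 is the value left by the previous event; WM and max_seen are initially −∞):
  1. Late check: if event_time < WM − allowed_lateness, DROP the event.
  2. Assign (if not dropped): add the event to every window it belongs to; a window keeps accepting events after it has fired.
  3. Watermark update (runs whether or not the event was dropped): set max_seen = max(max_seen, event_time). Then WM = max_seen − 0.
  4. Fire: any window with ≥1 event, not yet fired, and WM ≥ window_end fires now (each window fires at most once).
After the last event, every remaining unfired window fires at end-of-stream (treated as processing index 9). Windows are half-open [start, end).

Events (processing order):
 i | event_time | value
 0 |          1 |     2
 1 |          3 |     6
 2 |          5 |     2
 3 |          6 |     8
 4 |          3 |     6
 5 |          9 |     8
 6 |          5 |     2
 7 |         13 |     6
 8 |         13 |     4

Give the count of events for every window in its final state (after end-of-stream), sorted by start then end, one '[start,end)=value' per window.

[1,9)=4 [9,12)=1 [13,16)=2

i=0 t=1 v=2: → [1,4); WM=1
i=1 t=3 v=6: → [1,6); WM=3
i=2 t=5 v=2: → [1,8); WM=5
i=3 t=6 v=8: → [1,9); WM=6
i=4 t=3 v=6: DROP (t<6-1); WM=6
i=5 t=9 v=8: → [9,12); WM=9
i=6 t=5 v=2: DROP (t<9-1); WM=9
i=7 t=13 v=6: → [13,16); WM=13
i=8 t=13 v=4: → [13,16); WM=13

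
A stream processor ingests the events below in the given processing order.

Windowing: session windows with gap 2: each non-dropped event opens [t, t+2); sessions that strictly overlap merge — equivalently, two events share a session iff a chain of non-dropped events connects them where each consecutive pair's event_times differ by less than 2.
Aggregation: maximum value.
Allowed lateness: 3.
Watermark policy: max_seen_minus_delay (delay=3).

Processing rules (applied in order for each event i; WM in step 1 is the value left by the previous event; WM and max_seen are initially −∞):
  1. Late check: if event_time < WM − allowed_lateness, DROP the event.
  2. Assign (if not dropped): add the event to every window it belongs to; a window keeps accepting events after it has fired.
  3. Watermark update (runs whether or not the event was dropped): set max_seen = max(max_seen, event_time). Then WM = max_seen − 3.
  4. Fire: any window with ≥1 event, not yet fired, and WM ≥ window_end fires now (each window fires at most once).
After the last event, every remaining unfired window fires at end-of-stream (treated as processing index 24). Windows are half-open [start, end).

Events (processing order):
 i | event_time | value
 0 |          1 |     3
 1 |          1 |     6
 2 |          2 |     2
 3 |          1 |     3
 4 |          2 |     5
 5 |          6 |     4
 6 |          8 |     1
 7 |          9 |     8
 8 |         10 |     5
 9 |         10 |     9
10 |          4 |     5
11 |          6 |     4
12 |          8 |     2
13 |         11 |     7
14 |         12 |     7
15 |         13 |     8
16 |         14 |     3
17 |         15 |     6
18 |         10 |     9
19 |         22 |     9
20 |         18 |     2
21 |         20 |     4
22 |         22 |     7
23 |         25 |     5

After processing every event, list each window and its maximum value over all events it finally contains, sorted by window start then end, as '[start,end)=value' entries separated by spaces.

[1,4)=6 [4,6)=5 [6,8)=4 [8,17)=9 [18,20)=2 [20,22)=4 [22,24)=9 [25,27)=5

i=0 t=1 v=3: → [1,3); WM=-2
i=1 t=1 v=6: → [1,3); WM=-2
i=2 t=2 v=2: → [1,4); WM=-1
i=3 t=1 v=3: → [1,4); WM=-1
i=4 t=2 v=5: → [1,4); WM=-1
i=5 t=6 v=4: → [6,8); WM=3
i=6 t=8 v=1: → [8,10); WM=5
i=7 t=9 v=8: → [8,11); WM=6
i=8 t=10 v=5: → [8,12); WM=7
i=9 t=10 v=9: → [8,12); WM=7
i=10 t=4 v=5: → [4,6); WM=7
i=11 t=6 v=4: → [6,8); WM=7
i=12 t=8 v=2: → [8,12); WM=7
i=13 t=11 v=7: → [8,13); WM=8
i=14 t=12 v=7: → [8,14); WM=9
i=15 t=13 v=8: → [8,15); WM=10
i=16 t=14 v=3: → [8,16); WM=11
i=17 t=15 v=6: → [8,17); WM=12
i=18 t=10 v=9: → [8,17); WM=12
i=19 t=22 v=9: → [22,24); WM=19
i=20 t=18 v=2: → [18,20); WM=19
i=21 t=20 v=4: → [20,22); WM=19
i=22 t=22 v=7: → [22,24); WM=19
i=23 t=25 v=5: → [25,27); WM=22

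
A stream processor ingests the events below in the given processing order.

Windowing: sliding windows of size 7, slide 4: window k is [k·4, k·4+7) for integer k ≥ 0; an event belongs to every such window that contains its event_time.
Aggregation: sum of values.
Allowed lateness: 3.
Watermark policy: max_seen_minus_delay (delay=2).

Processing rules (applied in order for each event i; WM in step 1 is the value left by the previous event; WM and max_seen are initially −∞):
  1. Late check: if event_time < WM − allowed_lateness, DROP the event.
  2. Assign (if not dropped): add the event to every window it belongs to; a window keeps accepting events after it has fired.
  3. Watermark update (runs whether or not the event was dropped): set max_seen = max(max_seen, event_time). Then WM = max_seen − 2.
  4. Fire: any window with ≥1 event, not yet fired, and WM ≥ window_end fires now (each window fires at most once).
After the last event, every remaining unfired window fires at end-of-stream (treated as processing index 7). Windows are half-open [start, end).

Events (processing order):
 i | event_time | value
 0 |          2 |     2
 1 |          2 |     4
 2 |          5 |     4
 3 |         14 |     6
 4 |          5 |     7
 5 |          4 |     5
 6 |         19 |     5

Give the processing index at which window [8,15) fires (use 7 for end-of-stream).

i=0 t=2 v=2: → [0,7); WM=0
i=1 t=2 v=4: → [0,7); WM=0
i=2 t=5 v=4: → [4,11),[0,7); WM=3
i=3 t=14 v=6: → [12,19),[8,15); WM=12; [0,7) fires=10 [4,11) fires=4
i=4 t=5 v=7: DROP (t<12-3); WM=12
i=5 t=4 v=5: DROP (t<12-3); WM=12
i=6 t=19 v=5: → [16,23); WM=17; [8,15) fires=6

6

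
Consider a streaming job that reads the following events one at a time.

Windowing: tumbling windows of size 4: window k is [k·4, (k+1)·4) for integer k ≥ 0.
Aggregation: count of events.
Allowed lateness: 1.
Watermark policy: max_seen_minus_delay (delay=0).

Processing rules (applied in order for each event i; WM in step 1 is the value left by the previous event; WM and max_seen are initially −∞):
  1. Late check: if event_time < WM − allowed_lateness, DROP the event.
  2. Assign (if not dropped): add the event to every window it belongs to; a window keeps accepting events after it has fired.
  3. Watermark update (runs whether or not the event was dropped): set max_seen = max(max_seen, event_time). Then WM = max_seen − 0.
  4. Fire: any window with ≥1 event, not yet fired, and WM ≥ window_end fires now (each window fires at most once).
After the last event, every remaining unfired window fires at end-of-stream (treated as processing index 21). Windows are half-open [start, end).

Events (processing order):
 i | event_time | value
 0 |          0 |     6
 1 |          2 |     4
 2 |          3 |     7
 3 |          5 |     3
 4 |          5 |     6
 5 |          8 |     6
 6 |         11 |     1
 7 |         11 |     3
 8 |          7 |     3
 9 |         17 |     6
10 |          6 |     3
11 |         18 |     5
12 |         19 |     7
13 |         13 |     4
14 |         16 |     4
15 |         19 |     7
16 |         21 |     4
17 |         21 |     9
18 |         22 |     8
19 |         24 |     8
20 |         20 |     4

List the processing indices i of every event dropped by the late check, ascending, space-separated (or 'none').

i=0 t=0 v=6: → [0,4); WM=0
i=1 t=2 v=4: → [0,4); WM=2
i=2 t=3 v=7: → [0,4); WM=3
i=3 t=5 v=3: → [4,8); WM=5; [0,4) fires=3
i=4 t=5 v=6: → [4,8); WM=5
i=5 t=8 v=6: → [8,12); WM=8; [4,8) fires=2
i=6 t=11 v=1: → [8,12); WM=11
i=7 t=11 v=3: → [8,12); WM=11
i=8 t=7 v=3: DROP (t<11-1); WM=11
i=9 t=17 v=6: → [16,20); WM=17; [8,12) fires=3
i=10 t=6 v=3: DROP (t<17-1); WM=17
i=11 t=18 v=5: → [16,20); WM=18
i=12 t=19 v=7: → [16,20); WM=19
i=13 t=13 v=4: DROP (t<19-1); WM=19
i=14 t=16 v=4: DROP (t<19-1); WM=19
i=15 t=19 v=7: → [16,20); WM=19
i=16 t=21 v=4: → [20,24); WM=21; [16,20) fires=4
i=17 t=21 v=9: → [20,24); WM=21
i=18 t=22 v=8: → [20,24); WM=22
i=19 t=24 v=8: → [24,28); WM=24; [20,24) fires=3
i=20 t=20 v=4: DROP (t<24-1); WM=24

8 10 13 14 20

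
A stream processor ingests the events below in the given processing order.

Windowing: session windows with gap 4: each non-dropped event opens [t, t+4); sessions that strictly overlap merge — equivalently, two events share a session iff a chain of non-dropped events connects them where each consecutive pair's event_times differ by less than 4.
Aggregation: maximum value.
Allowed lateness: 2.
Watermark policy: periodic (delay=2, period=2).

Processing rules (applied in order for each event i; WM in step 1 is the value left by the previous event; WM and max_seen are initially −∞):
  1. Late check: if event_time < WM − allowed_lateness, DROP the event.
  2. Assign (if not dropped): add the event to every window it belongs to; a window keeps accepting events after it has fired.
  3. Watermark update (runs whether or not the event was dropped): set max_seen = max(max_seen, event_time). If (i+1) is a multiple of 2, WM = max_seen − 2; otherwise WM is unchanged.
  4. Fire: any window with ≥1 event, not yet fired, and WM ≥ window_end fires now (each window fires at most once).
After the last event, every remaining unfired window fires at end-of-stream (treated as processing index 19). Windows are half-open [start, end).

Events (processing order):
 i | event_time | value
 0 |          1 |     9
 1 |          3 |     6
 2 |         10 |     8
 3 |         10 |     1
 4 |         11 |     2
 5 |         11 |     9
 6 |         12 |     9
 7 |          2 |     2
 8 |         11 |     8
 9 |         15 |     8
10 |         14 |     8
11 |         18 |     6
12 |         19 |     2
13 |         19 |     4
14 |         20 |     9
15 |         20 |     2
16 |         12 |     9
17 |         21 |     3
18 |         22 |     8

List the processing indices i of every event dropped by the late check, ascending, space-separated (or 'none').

i=0 t=1 v=9: → [1,5); WM=−∞
i=1 t=3 v=6: → [1,7); WM=1
i=2 t=10 v=8: → [10,14); WM=1
i=3 t=10 v=1: → [10,14); WM=8
i=4 t=11 v=2: → [10,15); WM=8
i=5 t=11 v=9: → [10,15); WM=9
i=6 t=12 v=9: → [10,16); WM=9
i=7 t=2 v=2: DROP (t<9-2); WM=10
i=8 t=11 v=8: → [10,16); WM=10
i=9 t=15 v=8: → [10,19); WM=13
i=10 t=14 v=8: → [10,19); WM=13
i=11 t=18 v=6: → [10,22); WM=16
i=12 t=19 v=2: → [10,23); WM=16
i=13 t=19 v=4: → [10,23); WM=17
i=14 t=20 v=9: → [10,24); WM=17
i=15 t=20 v=2: → [10,24); WM=18
i=16 t=12 v=9: DROP (t<18-2); WM=18
i=17 t=21 v=3: → [10,25); WM=19
i=18 t=22 v=8: → [10,26); WM=19

7 16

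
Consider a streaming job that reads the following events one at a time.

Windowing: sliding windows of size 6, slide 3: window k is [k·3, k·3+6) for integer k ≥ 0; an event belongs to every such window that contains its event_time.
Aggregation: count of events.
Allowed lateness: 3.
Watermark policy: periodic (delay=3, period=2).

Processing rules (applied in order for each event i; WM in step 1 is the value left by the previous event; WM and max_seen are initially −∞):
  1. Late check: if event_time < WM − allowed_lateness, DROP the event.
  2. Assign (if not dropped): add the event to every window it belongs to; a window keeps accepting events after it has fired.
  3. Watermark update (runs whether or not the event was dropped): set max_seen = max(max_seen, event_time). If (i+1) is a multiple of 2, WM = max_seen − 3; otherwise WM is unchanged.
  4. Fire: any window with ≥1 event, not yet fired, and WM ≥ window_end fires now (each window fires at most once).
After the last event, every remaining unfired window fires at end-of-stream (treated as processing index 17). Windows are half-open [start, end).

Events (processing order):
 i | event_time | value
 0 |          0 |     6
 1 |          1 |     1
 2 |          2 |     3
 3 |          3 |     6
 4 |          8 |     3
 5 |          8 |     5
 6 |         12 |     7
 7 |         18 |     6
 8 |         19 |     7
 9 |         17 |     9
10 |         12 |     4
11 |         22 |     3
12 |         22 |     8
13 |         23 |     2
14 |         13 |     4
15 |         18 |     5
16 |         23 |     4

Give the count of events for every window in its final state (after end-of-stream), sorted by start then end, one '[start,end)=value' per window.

[0,6)=4 [3,9)=3 [6,12)=2 [9,15)=1 [12,18)=2 [15,21)=4 [18,24)=7 [21,27)=4

i=0 t=0 v=6: → [0,6); WM=−∞
i=1 t=1 v=1: → [0,6); WM=-2
i=2 t=2 v=3: → [0,6); WM=-2
i=3 t=3 v=6: → [3,9),[0,6); WM=0
i=4 t=8 v=3: → [6,12),[3,9); WM=0
i=5 t=8 v=5: → [6,12),[3,9); WM=5
i=6 t=12 v=7: → [12,18),[9,15); WM=5
i=7 t=18 v=6: → [18,24),[15,21); WM=15; [0,6) fires=4 [3,9) fires=3 [6,12) fires=2 [9,15) fires=1
i=8 t=19 v=7: → [18,24),[15,21); WM=15
i=9 t=17 v=9: → [15,21),[12,18); WM=16
i=10 t=12 v=4: DROP (t<16-3); WM=16
i=11 t=22 v=3: → [21,27),[18,24); WM=19; [12,18) fires=2
i=12 t=22 v=8: → [21,27),[18,24); WM=19
i=13 t=23 v=2: → [21,27),[18,24); WM=20
i=14 t=13 v=4: DROP (t<20-3); WM=20
i=15 t=18 v=5: → [18,24),[15,21); WM=20
i=16 t=23 v=4: → [21,27),[18,24); WM=20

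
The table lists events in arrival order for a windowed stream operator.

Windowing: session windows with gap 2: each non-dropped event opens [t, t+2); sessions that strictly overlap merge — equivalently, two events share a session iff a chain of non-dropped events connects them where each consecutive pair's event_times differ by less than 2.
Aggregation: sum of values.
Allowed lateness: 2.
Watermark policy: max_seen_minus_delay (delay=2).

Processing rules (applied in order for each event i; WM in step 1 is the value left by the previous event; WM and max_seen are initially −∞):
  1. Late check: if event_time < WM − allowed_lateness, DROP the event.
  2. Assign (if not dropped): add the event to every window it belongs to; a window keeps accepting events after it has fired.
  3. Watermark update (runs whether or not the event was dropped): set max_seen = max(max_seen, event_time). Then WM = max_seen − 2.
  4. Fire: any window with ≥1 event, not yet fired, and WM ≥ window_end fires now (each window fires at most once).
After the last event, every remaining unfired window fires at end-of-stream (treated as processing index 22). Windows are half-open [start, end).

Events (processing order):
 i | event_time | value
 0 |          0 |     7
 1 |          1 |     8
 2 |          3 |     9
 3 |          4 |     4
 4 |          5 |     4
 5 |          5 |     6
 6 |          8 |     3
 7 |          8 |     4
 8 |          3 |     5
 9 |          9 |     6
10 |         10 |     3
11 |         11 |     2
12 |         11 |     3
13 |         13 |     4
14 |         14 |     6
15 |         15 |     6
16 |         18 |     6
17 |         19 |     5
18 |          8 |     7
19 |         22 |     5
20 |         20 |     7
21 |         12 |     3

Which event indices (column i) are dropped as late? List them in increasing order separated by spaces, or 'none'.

i=0 t=0 v=7: → [0,2); WM=-2
i=1 t=1 v=8: → [0,3); WM=-1
i=2 t=3 v=9: → [3,5); WM=1
i=3 t=4 v=4: → [3,6); WM=2
i=4 t=5 v=4: → [3,7); WM=3
i=5 t=5 v=6: → [3,7); WM=3
i=6 t=8 v=3: → [8,10); WM=6
i=7 t=8 v=4: → [8,10); WM=6
i=8 t=3 v=5: DROP (t<6-2); WM=6
i=9 t=9 v=6: → [8,11); WM=7
i=10 t=10 v=3: → [8,12); WM=8
i=11 t=11 v=2: → [8,13); WM=9
i=12 t=11 v=3: → [8,13); WM=9
i=13 t=13 v=4: → [13,15); WM=11
i=14 t=14 v=6: → [13,16); WM=12
i=15 t=15 v=6: → [13,17); WM=13
i=16 t=18 v=6: → [18,20); WM=16
i=17 t=19 v=5: → [18,21); WM=17
i=18 t=8 v=7: DROP (t<17-2); WM=17
i=19 t=22 v=5: → [22,24); WM=20
i=20 t=20 v=7: → [18,22); WM=20
i=21 t=12 v=3: DROP (t<20-2); WM=20

8 18 21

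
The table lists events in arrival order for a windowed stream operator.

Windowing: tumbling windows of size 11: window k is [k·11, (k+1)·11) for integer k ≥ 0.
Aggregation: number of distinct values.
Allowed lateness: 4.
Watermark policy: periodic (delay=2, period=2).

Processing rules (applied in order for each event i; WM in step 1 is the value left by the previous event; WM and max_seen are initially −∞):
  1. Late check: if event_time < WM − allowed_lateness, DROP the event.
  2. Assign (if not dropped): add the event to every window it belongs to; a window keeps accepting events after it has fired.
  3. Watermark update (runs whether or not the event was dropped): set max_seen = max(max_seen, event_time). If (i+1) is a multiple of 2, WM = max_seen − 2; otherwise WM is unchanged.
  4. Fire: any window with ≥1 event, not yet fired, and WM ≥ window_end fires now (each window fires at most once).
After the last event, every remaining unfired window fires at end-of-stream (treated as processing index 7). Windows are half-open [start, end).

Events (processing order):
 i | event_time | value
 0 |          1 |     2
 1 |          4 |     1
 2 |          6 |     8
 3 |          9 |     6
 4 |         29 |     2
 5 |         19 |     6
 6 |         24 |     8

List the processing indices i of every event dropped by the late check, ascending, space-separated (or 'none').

i=0 t=1 v=2: → [0,11); WM=−∞
i=1 t=4 v=1: → [0,11); WM=2
i=2 t=6 v=8: → [0,11); WM=2
i=3 t=9 v=6: → [0,11); WM=7
i=4 t=29 v=2: → [22,33); WM=7
i=5 t=19 v=6: → [11,22); WM=27; [0,11) fires=4 [11,22) fires=1
i=6 t=24 v=8: → [22,33); WM=27

none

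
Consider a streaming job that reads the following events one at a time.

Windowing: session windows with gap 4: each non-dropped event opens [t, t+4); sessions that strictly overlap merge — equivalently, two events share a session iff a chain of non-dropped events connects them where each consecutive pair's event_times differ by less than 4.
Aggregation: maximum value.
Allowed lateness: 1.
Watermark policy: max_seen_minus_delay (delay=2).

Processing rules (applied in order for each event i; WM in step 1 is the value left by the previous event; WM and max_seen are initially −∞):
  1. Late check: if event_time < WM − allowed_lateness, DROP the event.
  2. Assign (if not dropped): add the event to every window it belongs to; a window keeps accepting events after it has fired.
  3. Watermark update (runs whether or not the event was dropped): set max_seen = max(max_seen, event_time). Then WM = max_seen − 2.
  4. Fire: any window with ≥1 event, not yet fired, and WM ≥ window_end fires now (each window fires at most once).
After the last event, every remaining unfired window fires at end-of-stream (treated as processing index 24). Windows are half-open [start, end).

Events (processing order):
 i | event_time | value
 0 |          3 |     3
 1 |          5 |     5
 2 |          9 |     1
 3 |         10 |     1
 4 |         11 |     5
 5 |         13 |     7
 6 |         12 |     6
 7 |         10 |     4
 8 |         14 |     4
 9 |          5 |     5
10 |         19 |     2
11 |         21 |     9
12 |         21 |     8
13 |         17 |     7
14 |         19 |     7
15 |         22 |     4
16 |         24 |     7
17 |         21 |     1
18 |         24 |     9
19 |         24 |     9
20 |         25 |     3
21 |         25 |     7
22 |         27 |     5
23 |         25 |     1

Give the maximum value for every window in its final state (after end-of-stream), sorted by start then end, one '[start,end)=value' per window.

[3,9)=5 [9,18)=7 [19,31)=9

i=0 t=3 v=3: → [3,7); WM=1
i=1 t=5 v=5: → [3,9); WM=3
i=2 t=9 v=1: → [9,13); WM=7
i=3 t=10 v=1: → [9,14); WM=8
i=4 t=11 v=5: → [9,15); WM=9
i=5 t=13 v=7: → [9,17); WM=11
i=6 t=12 v=6: → [9,17); WM=11
i=7 t=10 v=4: → [9,17); WM=11
i=8 t=14 v=4: → [9,18); WM=12
i=9 t=5 v=5: DROP (t<12-1); WM=12
i=10 t=19 v=2: → [19,23); WM=17
i=11 t=21 v=9: → [19,25); WM=19
i=12 t=21 v=8: → [19,25); WM=19
i=13 t=17 v=7: DROP (t<19-1); WM=19
i=14 t=19 v=7: → [19,25); WM=19
i=15 t=22 v=4: → [19,26); WM=20
i=16 t=24 v=7: → [19,28); WM=22
i=17 t=21 v=1: → [19,28); WM=22
i=18 t=24 v=9: → [19,28); WM=22
i=19 t=24 v=9: → [19,28); WM=22
i=20 t=25 v=3: → [19,29); WM=23
i=21 t=25 v=7: → [19,29); WM=23
i=22 t=27 v=5: → [19,31); WM=25
i=23 t=25 v=1: → [19,31); WM=25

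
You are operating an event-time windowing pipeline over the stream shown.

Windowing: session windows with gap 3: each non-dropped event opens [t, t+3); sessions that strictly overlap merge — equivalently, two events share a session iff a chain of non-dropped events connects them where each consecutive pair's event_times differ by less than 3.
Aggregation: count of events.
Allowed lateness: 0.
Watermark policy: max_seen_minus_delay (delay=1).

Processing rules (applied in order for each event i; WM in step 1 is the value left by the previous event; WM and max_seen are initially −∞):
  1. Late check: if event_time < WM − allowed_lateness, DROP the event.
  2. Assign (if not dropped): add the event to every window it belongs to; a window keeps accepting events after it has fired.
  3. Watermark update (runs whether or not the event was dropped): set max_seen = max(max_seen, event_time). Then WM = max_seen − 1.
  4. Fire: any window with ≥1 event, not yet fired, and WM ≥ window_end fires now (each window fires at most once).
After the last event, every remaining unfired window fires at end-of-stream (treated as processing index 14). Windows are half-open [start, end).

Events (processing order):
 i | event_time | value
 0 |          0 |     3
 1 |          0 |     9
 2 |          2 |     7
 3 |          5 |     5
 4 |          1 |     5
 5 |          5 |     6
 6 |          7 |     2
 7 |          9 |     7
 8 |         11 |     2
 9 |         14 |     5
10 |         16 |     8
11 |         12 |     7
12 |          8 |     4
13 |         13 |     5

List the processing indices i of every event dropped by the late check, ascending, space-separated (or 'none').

i=0 t=0 v=3: → [0,3); WM=-1
i=1 t=0 v=9: → [0,3); WM=-1
i=2 t=2 v=7: → [0,5); WM=1
i=3 t=5 v=5: → [5,8); WM=4
i=4 t=1 v=5: DROP (t<4-0); WM=4
i=5 t=5 v=6: → [5,8); WM=4
i=6 t=7 v=2: → [5,10); WM=6
i=7 t=9 v=7: → [5,12); WM=8
i=8 t=11 v=2: → [5,14); WM=10
i=9 t=14 v=5: → [14,17); WM=13
i=10 t=16 v=8: → [14,19); WM=15
i=11 t=12 v=7: DROP (t<15-0); WM=15
i=12 t=8 v=4: DROP (t<15-0); WM=15
i=13 t=13 v=5: DROP (t<15-0); WM=15

4 11 12 13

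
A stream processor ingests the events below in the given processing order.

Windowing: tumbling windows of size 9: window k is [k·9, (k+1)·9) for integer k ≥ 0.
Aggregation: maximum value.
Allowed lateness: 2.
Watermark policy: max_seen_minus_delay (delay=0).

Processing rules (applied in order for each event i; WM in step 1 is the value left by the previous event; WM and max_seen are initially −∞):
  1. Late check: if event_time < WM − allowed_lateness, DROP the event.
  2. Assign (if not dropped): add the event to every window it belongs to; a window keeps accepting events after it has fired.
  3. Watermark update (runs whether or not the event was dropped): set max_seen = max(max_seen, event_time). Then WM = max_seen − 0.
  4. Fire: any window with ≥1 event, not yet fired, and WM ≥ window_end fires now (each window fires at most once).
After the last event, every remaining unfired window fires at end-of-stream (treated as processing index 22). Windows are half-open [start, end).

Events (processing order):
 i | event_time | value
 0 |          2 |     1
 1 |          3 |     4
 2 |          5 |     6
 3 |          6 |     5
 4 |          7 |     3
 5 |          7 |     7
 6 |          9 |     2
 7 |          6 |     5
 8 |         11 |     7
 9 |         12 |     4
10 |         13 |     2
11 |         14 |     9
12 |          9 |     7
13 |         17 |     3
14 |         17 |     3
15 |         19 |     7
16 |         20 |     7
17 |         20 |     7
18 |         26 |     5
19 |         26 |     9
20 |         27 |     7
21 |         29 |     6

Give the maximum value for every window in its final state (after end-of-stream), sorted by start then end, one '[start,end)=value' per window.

[0,9)=7 [9,18)=9 [18,27)=9 [27,36)=7

i=0 t=2 v=1: → [0,9); WM=2
i=1 t=3 v=4: → [0,9); WM=3
i=2 t=5 v=6: → [0,9); WM=5
i=3 t=6 v=5: → [0,9); WM=6
i=4 t=7 v=3: → [0,9); WM=7
i=5 t=7 v=7: → [0,9); WM=7
i=6 t=9 v=2: → [9,18); WM=9; [0,9) fires=7
i=7 t=6 v=5: DROP (t<9-2); WM=9
i=8 t=11 v=7: → [9,18); WM=11
i=9 t=12 v=4: → [9,18); WM=12
i=10 t=13 v=2: → [9,18); WM=13
i=11 t=14 v=9: → [9,18); WM=14
i=12 t=9 v=7: DROP (t<14-2); WM=14
i=13 t=17 v=3: → [9,18); WM=17
i=14 t=17 v=3: → [9,18); WM=17
i=15 t=19 v=7: → [18,27); WM=19; [9,18) fires=9
i=16 t=20 v=7: → [18,27); WM=20
i=17 t=20 v=7: → [18,27); WM=20
i=18 t=26 v=5: → [18,27); WM=26
i=19 t=26 v=9: → [18,27); WM=26
i=20 t=27 v=7: → [27,36); WM=27; [18,27) fires=9
i=21 t=29 v=6: → [27,36); WM=29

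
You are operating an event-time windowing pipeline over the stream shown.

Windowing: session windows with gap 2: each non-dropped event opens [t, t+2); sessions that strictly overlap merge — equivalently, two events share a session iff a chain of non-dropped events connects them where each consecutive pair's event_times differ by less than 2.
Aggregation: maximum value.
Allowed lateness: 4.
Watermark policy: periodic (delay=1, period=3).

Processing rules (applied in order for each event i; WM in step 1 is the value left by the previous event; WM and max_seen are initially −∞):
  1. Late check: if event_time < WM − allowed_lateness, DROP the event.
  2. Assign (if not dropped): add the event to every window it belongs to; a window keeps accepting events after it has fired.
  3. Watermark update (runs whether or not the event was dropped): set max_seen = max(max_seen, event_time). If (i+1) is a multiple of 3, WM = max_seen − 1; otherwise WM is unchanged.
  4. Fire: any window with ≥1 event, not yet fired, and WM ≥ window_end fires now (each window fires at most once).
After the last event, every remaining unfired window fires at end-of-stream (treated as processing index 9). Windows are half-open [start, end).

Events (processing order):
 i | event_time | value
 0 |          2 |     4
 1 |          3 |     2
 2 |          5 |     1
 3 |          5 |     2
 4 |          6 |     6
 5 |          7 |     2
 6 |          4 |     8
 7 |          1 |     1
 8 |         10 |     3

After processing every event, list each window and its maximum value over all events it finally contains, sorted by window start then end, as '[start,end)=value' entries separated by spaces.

i=0 t=2 v=4: → [2,4); WM=−∞
i=1 t=3 v=2: → [2,5); WM=−∞
i=2 t=5 v=1: → [5,7); WM=4
i=3 t=5 v=2: → [5,7); WM=4
i=4 t=6 v=6: → [5,8); WM=4
i=5 t=7 v=2: → [5,9); WM=6
i=6 t=4 v=8: → [2,9); WM=6
i=7 t=1 v=1: DROP (t<6-4); WM=6
i=8 t=10 v=3: → [10,12); WM=9

[2,9)=8 [10,12)=3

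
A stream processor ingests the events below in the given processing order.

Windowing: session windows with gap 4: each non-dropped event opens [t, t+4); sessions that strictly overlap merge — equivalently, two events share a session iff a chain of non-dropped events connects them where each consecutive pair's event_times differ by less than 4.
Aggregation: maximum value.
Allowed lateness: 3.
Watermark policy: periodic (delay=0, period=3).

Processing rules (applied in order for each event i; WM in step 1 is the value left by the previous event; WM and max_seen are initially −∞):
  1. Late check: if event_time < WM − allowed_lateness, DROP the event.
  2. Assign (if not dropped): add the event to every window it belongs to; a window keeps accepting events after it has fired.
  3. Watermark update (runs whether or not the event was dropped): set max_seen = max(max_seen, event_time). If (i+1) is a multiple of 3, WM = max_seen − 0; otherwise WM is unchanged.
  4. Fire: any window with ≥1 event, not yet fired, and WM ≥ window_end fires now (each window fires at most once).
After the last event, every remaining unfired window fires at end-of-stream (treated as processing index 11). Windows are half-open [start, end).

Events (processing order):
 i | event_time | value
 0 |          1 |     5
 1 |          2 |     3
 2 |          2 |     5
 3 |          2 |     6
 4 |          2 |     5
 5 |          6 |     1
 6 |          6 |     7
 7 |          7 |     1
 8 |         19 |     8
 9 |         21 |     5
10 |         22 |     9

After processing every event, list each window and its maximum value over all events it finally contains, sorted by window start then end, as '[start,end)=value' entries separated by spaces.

i=0 t=1 v=5: → [1,5); WM=−∞
i=1 t=2 v=3: → [1,6); WM=−∞
i=2 t=2 v=5: → [1,6); WM=2
i=3 t=2 v=6: → [1,6); WM=2
i=4 t=2 v=5: → [1,6); WM=2
i=5 t=6 v=1: → [6,10); WM=6
i=6 t=6 v=7: → [6,10); WM=6
i=7 t=7 v=1: → [6,11); WM=6
i=8 t=19 v=8: → [19,23); WM=19
i=9 t=21 v=5: → [19,25); WM=19
i=10 t=22 v=9: → [19,26); WM=19

[1,6)=6 [6,11)=7 [19,26)=9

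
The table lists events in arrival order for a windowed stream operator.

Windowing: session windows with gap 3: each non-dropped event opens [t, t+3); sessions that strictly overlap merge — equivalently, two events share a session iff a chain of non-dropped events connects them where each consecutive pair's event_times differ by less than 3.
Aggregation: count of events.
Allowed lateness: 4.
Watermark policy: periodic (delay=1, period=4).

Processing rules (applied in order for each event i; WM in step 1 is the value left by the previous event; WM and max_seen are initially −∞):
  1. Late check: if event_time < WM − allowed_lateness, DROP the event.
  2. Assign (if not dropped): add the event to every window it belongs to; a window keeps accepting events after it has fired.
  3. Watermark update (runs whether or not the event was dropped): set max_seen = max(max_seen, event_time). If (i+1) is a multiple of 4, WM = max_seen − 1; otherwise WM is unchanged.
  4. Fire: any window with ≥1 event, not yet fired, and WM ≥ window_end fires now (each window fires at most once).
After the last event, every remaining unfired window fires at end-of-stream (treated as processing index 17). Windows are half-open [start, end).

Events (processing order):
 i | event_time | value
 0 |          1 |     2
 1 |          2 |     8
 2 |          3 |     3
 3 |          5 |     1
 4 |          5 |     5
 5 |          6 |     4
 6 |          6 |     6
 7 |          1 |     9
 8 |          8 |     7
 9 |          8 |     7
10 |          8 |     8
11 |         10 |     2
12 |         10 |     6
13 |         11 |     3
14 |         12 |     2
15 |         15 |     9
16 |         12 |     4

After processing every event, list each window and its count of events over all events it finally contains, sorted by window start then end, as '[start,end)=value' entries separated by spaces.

[1,15)=16 [15,18)=1

i=0 t=1 v=2: → [1,4); WM=−∞
i=1 t=2 v=8: → [1,5); WM=−∞
i=2 t=3 v=3: → [1,6); WM=−∞
i=3 t=5 v=1: → [1,8); WM=4
i=4 t=5 v=5: → [1,8); WM=4
i=5 t=6 v=4: → [1,9); WM=4
i=6 t=6 v=6: → [1,9); WM=4
i=7 t=1 v=9: → [1,9); WM=5
i=8 t=8 v=7: → [1,11); WM=5
i=9 t=8 v=7: → [1,11); WM=5
i=10 t=8 v=8: → [1,11); WM=5
i=11 t=10 v=2: → [1,13); WM=9
i=12 t=10 v=6: → [1,13); WM=9
i=13 t=11 v=3: → [1,14); WM=9
i=14 t=12 v=2: → [1,15); WM=9
i=15 t=15 v=9: → [15,18); WM=14
i=16 t=12 v=4: → [1,15); WM=14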